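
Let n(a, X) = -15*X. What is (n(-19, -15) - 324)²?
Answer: 9801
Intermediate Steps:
(n(-19, -15) - 324)² = (-15*(-15) - 324)² = (225 - 324)² = (-99)² = 9801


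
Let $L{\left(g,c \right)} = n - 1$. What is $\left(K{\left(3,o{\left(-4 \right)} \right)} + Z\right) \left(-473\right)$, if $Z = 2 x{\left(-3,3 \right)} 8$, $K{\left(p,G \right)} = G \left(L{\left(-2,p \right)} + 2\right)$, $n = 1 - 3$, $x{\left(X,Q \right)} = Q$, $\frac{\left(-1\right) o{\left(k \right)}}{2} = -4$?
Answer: $-18920$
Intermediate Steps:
$o{\left(k \right)} = 8$ ($o{\left(k \right)} = \left(-2\right) \left(-4\right) = 8$)
$n = -2$ ($n = 1 - 3 = -2$)
$L{\left(g,c \right)} = -3$ ($L{\left(g,c \right)} = -2 - 1 = -3$)
$K{\left(p,G \right)} = - G$ ($K{\left(p,G \right)} = G \left(-3 + 2\right) = G \left(-1\right) = - G$)
$Z = 48$ ($Z = 2 \cdot 3 \cdot 8 = 6 \cdot 8 = 48$)
$\left(K{\left(3,o{\left(-4 \right)} \right)} + Z\right) \left(-473\right) = \left(\left(-1\right) 8 + 48\right) \left(-473\right) = \left(-8 + 48\right) \left(-473\right) = 40 \left(-473\right) = -18920$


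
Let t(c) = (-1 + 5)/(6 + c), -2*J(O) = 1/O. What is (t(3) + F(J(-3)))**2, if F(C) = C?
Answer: 121/324 ≈ 0.37346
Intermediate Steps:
J(O) = -1/(2*O)
t(c) = 4/(6 + c)
(t(3) + F(J(-3)))**2 = (4/(6 + 3) - 1/2/(-3))**2 = (4/9 - 1/2*(-1/3))**2 = (4*(1/9) + 1/6)**2 = (4/9 + 1/6)**2 = (11/18)**2 = 121/324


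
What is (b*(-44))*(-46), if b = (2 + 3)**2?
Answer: 50600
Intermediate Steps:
b = 25 (b = 5**2 = 25)
(b*(-44))*(-46) = (25*(-44))*(-46) = -1100*(-46) = 50600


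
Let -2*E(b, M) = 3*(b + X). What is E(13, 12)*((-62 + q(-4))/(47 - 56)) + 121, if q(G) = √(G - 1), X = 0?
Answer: -40/3 + 13*I*√5/6 ≈ -13.333 + 4.8448*I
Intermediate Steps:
E(b, M) = -3*b/2 (E(b, M) = -3*(b + 0)/2 = -3*b/2)
q(G) = √(-1 + G)
E(13, 12)*((-62 + q(-4))/(47 - 56)) + 121 = (-3/2*13)*((-62 + √(-1 - 4))/(47 - 56)) + 121 = -39*(-62 + √(-5))/(2*(-9)) + 121 = -39*(-62 + I*√5)*(-1)/(2*9) + 121 = -39*(62/9 - I*√5/9)/2 + 121 = (-403/3 + 13*I*√5/6) + 121 = -40/3 + 13*I*√5/6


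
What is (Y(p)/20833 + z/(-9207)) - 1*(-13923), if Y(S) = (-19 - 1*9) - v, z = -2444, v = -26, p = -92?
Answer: 2670613605251/191809431 ≈ 13923.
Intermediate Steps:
Y(S) = -2 (Y(S) = (-19 - 1*9) - 1*(-26) = (-19 - 9) + 26 = -28 + 26 = -2)
(Y(p)/20833 + z/(-9207)) - 1*(-13923) = (-2/20833 - 2444/(-9207)) - 1*(-13923) = (-2*1/20833 - 2444*(-1/9207)) + 13923 = (-2/20833 + 2444/9207) + 13923 = 50897438/191809431 + 13923 = 2670613605251/191809431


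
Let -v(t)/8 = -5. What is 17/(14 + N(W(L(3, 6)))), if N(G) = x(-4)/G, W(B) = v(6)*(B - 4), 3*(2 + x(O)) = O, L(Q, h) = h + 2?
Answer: 816/671 ≈ 1.2161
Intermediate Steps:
L(Q, h) = 2 + h
x(O) = -2 + O/3
v(t) = 40 (v(t) = -8*(-5) = 40)
W(B) = -160 + 40*B (W(B) = 40*(B - 4) = 40*(-4 + B) = -160 + 40*B)
N(G) = -10/(3*G) (N(G) = (-2 + (⅓)*(-4))/G = (-2 - 4/3)/G = -10/(3*G))
17/(14 + N(W(L(3, 6)))) = 17/(14 - 10/(3*(-160 + 40*(2 + 6)))) = 17/(14 - 10/(3*(-160 + 40*8))) = 17/(14 - 10/(3*(-160 + 320))) = 17/(14 - 10/3/160) = 17/(14 - 10/3*1/160) = 17/(14 - 1/48) = 17/(671/48) = (48/671)*17 = 816/671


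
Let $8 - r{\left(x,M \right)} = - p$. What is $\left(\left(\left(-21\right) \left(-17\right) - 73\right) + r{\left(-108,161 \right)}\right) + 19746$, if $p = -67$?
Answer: $19971$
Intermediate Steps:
$r{\left(x,M \right)} = -59$ ($r{\left(x,M \right)} = 8 - \left(-1\right) \left(-67\right) = 8 - 67 = -59$)
$\left(\left(\left(-21\right) \left(-17\right) - 73\right) + r{\left(-108,161 \right)}\right) + 19746 = \left(\left(\left(-21\right) \left(-17\right) - 73\right) - 59\right) + 19746 = \left(\left(357 - 73\right) - 59\right) + 19746 = \left(284 - 59\right) + 19746 = 225 + 19746 = 19971$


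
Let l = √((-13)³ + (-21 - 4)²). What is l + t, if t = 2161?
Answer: 2161 + 2*I*√393 ≈ 2161.0 + 39.648*I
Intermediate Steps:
l = 2*I*√393 (l = √(-2197 + (-25)²) = √(-2197 + 625) = √(-1572) = 2*I*√393 ≈ 39.648*I)
l + t = 2*I*√393 + 2161 = 2161 + 2*I*√393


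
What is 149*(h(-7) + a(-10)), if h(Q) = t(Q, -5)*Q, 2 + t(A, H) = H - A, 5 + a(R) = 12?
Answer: 1043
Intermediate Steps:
a(R) = 7 (a(R) = -5 + 12 = 7)
t(A, H) = -2 + H - A (t(A, H) = -2 + (H - A) = -2 + H - A)
h(Q) = Q*(-7 - Q) (h(Q) = (-2 - 5 - Q)*Q = (-7 - Q)*Q = Q*(-7 - Q))
149*(h(-7) + a(-10)) = 149*(-1*(-7)*(7 - 7) + 7) = 149*(-1*(-7)*0 + 7) = 149*(0 + 7) = 149*7 = 1043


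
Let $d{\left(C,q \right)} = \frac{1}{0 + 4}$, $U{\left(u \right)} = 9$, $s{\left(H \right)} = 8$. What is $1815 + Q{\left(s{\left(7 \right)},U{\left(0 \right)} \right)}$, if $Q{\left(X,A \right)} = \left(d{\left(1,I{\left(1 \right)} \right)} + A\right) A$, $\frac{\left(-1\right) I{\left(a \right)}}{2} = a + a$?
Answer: $\frac{7593}{4} \approx 1898.3$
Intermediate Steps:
$I{\left(a \right)} = - 4 a$ ($I{\left(a \right)} = - 2 \left(a + a\right) = - 2 \cdot 2 a = - 4 a$)
$d{\left(C,q \right)} = \frac{1}{4}$
$Q{\left(X,A \right)} = A \left(\frac{1}{4} + A\right)$ ($Q{\left(X,A \right)} = \left(\frac{1}{4} + A\right) A = A \left(\frac{1}{4} + A\right)$)
$1815 + Q{\left(s{\left(7 \right)},U{\left(0 \right)} \right)} = 1815 + 9 \left(\frac{1}{4} + 9\right) = 1815 + 9 \cdot \frac{37}{4} = 1815 + \frac{333}{4} = \frac{7593}{4}$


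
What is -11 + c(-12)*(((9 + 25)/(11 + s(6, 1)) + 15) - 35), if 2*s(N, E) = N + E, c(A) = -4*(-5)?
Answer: -10559/29 ≈ -364.10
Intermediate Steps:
c(A) = 20
s(N, E) = E/2 + N/2 (s(N, E) = (N + E)/2 = (E + N)/2 = E/2 + N/2)
-11 + c(-12)*(((9 + 25)/(11 + s(6, 1)) + 15) - 35) = -11 + 20*(((9 + 25)/(11 + ((1/2)*1 + (1/2)*6)) + 15) - 35) = -11 + 20*((34/(11 + (1/2 + 3)) + 15) - 35) = -11 + 20*((34/(11 + 7/2) + 15) - 35) = -11 + 20*((34/(29/2) + 15) - 35) = -11 + 20*((34*(2/29) + 15) - 35) = -11 + 20*((68/29 + 15) - 35) = -11 + 20*(503/29 - 35) = -11 + 20*(-512/29) = -11 - 10240/29 = -10559/29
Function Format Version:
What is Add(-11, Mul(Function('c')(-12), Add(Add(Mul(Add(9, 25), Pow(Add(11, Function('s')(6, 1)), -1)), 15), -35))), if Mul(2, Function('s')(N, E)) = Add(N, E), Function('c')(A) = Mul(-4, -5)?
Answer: Rational(-10559, 29) ≈ -364.10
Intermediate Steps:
Function('c')(A) = 20
Function('s')(N, E) = Add(Mul(Rational(1, 2), E), Mul(Rational(1, 2), N)) (Function('s')(N, E) = Mul(Rational(1, 2), Add(N, E)) = Mul(Rational(1, 2), Add(E, N)) = Add(Mul(Rational(1, 2), E), Mul(Rational(1, 2), N)))
Add(-11, Mul(Function('c')(-12), Add(Add(Mul(Add(9, 25), Pow(Add(11, Function('s')(6, 1)), -1)), 15), -35))) = Add(-11, Mul(20, Add(Add(Mul(Add(9, 25), Pow(Add(11, Add(Mul(Rational(1, 2), 1), Mul(Rational(1, 2), 6))), -1)), 15), -35))) = Add(-11, Mul(20, Add(Add(Mul(34, Pow(Add(11, Add(Rational(1, 2), 3)), -1)), 15), -35))) = Add(-11, Mul(20, Add(Add(Mul(34, Pow(Add(11, Rational(7, 2)), -1)), 15), -35))) = Add(-11, Mul(20, Add(Add(Mul(34, Pow(Rational(29, 2), -1)), 15), -35))) = Add(-11, Mul(20, Add(Add(Mul(34, Rational(2, 29)), 15), -35))) = Add(-11, Mul(20, Add(Add(Rational(68, 29), 15), -35))) = Add(-11, Mul(20, Add(Rational(503, 29), -35))) = Add(-11, Mul(20, Rational(-512, 29))) = Add(-11, Rational(-10240, 29)) = Rational(-10559, 29)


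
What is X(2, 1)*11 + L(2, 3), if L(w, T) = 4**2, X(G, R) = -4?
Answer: -28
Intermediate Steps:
L(w, T) = 16
X(2, 1)*11 + L(2, 3) = -4*11 + 16 = -44 + 16 = -28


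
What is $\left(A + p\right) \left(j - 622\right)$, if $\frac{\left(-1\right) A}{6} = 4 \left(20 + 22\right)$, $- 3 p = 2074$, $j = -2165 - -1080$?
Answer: $2900762$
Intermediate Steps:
$j = -1085$ ($j = -2165 + 1080 = -1085$)
$p = - \frac{2074}{3}$ ($p = \left(- \frac{1}{3}\right) 2074 = - \frac{2074}{3} \approx -691.33$)
$A = -1008$ ($A = - 6 \cdot 4 \left(20 + 22\right) = - 6 \cdot 4 \cdot 42 = \left(-6\right) 168 = -1008$)
$\left(A + p\right) \left(j - 622\right) = \left(-1008 - \frac{2074}{3}\right) \left(-1085 - 622\right) = \left(- \frac{5098}{3}\right) \left(-1707\right) = 2900762$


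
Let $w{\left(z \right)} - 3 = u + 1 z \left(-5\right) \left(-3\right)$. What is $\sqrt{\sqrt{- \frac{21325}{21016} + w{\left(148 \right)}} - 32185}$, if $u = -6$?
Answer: $\frac{\sqrt{-888451347460 + 2627 \sqrt{244684806338}}}{5254} \approx 179.27 i$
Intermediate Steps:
$w{\left(z \right)} = -3 + 15 z$ ($w{\left(z \right)} = 3 + \left(-6 + 1 z \left(-5\right) \left(-3\right)\right) = 3 + \left(-6 + 1 - 5 z \left(-3\right)\right) = 3 + \left(-6 + 1 \cdot 15 z\right) = 3 + \left(-6 + 15 z\right) = -3 + 15 z$)
$\sqrt{\sqrt{- \frac{21325}{21016} + w{\left(148 \right)}} - 32185} = \sqrt{\sqrt{- \frac{21325}{21016} + \left(-3 + 15 \cdot 148\right)} - 32185} = \sqrt{\sqrt{\left(-21325\right) \frac{1}{21016} + \left(-3 + 2220\right)} - 32185} = \sqrt{\sqrt{- \frac{21325}{21016} + 2217} - 32185} = \sqrt{\sqrt{\frac{46571147}{21016}} - 32185} = \sqrt{\frac{\sqrt{244684806338}}{10508} - 32185} = \sqrt{-32185 + \frac{\sqrt{244684806338}}{10508}}$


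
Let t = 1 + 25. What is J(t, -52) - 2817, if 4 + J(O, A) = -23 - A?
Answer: -2792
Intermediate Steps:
t = 26
J(O, A) = -27 - A (J(O, A) = -4 + (-23 - A) = -27 - A)
J(t, -52) - 2817 = (-27 - 1*(-52)) - 2817 = (-27 + 52) - 2817 = 25 - 2817 = -2792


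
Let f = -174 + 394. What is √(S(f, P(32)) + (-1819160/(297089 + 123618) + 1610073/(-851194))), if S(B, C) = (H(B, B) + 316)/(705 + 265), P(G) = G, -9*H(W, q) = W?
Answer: I*√32772027617124910777815641530/74434323414270 ≈ 2.4321*I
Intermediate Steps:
H(W, q) = -W/9
f = 220
S(B, C) = 158/485 - B/8730 (S(B, C) = (-B/9 + 316)/(705 + 265) = (316 - B/9)/970 = (316 - B/9)*(1/970) = 158/485 - B/8730)
√(S(f, P(32)) + (-1819160/(297089 + 123618) + 1610073/(-851194))) = √((158/485 - 1/8730*220) + (-1819160/(297089 + 123618) + 1610073/(-851194))) = √((158/485 - 22/873) + (-1819160/420707 + 1610073*(-1/851194))) = √(1312/4365 + (-1819160*1/420707 - 1610073/851194)) = √(1312/4365 + (-259880/60101 - 1610073/851194)) = √(1312/4365 - 317975294093/51157610594) = √(-1320843373616617/223302970242810) = I*√32772027617124910777815641530/74434323414270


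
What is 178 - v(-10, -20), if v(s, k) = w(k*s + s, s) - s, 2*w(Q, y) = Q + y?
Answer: 78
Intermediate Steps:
w(Q, y) = Q/2 + y/2 (w(Q, y) = (Q + y)/2 = Q/2 + y/2)
v(s, k) = k*s/2 (v(s, k) = ((k*s + s)/2 + s/2) - s = ((s + k*s)/2 + s/2) - s = ((s/2 + k*s/2) + s/2) - s = (s + k*s/2) - s = k*s/2)
178 - v(-10, -20) = 178 - (-20)*(-10)/2 = 178 - 1*100 = 178 - 100 = 78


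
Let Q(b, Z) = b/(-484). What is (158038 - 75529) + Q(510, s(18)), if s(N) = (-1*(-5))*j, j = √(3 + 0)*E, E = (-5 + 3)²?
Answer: 19966923/242 ≈ 82508.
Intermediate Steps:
E = 4 (E = (-2)² = 4)
j = 4*√3 (j = √(3 + 0)*4 = √3*4 = 4*√3 ≈ 6.9282)
s(N) = 20*√3 (s(N) = (-1*(-5))*(4*√3) = 5*(4*√3) = 20*√3)
Q(b, Z) = -b/484 (Q(b, Z) = b*(-1/484) = -b/484)
(158038 - 75529) + Q(510, s(18)) = (158038 - 75529) - 1/484*510 = 82509 - 255/242 = 19966923/242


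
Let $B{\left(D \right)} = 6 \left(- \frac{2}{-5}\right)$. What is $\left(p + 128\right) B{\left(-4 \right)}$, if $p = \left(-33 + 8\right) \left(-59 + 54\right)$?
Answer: $\frac{3036}{5} \approx 607.2$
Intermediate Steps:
$B{\left(D \right)} = \frac{12}{5}$ ($B{\left(D \right)} = 6 \left(\left(-2\right) \left(- \frac{1}{5}\right)\right) = 6 \cdot \frac{2}{5} = \frac{12}{5}$)
$p = 125$ ($p = \left(-25\right) \left(-5\right) = 125$)
$\left(p + 128\right) B{\left(-4 \right)} = \left(125 + 128\right) \frac{12}{5} = 253 \cdot \frac{12}{5} = \frac{3036}{5}$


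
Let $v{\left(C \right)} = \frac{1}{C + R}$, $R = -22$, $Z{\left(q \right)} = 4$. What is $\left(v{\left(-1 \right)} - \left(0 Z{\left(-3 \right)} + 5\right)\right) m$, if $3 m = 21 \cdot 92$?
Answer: $-3248$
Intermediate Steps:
$m = 644$ ($m = \frac{21 \cdot 92}{3} = \frac{1}{3} \cdot 1932 = 644$)
$v{\left(C \right)} = \frac{1}{-22 + C}$ ($v{\left(C \right)} = \frac{1}{C - 22} = \frac{1}{-22 + C}$)
$\left(v{\left(-1 \right)} - \left(0 Z{\left(-3 \right)} + 5\right)\right) m = \left(\frac{1}{-22 - 1} - \left(0 \cdot 4 + 5\right)\right) 644 = \left(\frac{1}{-23} - \left(0 + 5\right)\right) 644 = \left(- \frac{1}{23} - 5\right) 644 = \left(- \frac{116}{23}\right) 644 = -3248$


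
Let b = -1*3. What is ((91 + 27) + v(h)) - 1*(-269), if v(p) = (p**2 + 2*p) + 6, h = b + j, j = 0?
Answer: 396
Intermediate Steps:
b = -3
h = -3 (h = -3 + 0 = -3)
v(p) = 6 + p**2 + 2*p
((91 + 27) + v(h)) - 1*(-269) = ((91 + 27) + (6 + (-3)**2 + 2*(-3))) - 1*(-269) = (118 + (6 + 9 - 6)) + 269 = (118 + 9) + 269 = 127 + 269 = 396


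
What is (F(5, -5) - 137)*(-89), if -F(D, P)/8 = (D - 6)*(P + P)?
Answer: 19313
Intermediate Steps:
F(D, P) = -16*P*(-6 + D) (F(D, P) = -8*(D - 6)*(P + P) = -8*(-6 + D)*2*P = -16*P*(-6 + D))
(F(5, -5) - 137)*(-89) = (16*(-5)*(6 - 1*5) - 137)*(-89) = (16*(-5)*(6 - 5) - 137)*(-89) = (16*(-5)*1 - 137)*(-89) = (-80 - 137)*(-89) = -217*(-89) = 19313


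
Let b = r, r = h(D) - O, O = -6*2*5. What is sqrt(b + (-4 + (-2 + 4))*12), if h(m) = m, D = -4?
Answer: 4*sqrt(2) ≈ 5.6569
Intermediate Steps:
O = -60 (O = -12*5 = -60)
r = 56 (r = -4 - 1*(-60) = -4 + 60 = 56)
b = 56
sqrt(b + (-4 + (-2 + 4))*12) = sqrt(56 + (-4 + (-2 + 4))*12) = sqrt(56 + (-4 + 2)*12) = sqrt(56 - 2*12) = sqrt(56 - 24) = sqrt(32) = 4*sqrt(2)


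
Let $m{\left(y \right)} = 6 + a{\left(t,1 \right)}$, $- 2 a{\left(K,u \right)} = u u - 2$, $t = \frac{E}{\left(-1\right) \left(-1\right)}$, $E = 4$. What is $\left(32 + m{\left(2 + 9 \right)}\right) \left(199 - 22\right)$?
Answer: $\frac{13629}{2} \approx 6814.5$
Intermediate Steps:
$t = 4$ ($t = \frac{4}{\left(-1\right) \left(-1\right)} = \frac{4}{1} = 4 \cdot 1 = 4$)
$a{\left(K,u \right)} = 1 - \frac{u^{2}}{2}$ ($a{\left(K,u \right)} = - \frac{u u - 2}{2} = - \frac{u^{2} - 2}{2} = - \frac{-2 + u^{2}}{2} = 1 - \frac{u^{2}}{2}$)
$m{\left(y \right)} = \frac{13}{2}$ ($m{\left(y \right)} = 6 + \left(1 - \frac{1^{2}}{2}\right) = 6 + \left(1 - \frac{1}{2}\right) = 6 + \frac{1}{2} = \frac{13}{2}$)
$\left(32 + m{\left(2 + 9 \right)}\right) \left(199 - 22\right) = \left(32 + \frac{13}{2}\right) \left(199 - 22\right) = \frac{77}{2} \cdot 177 = \frac{13629}{2}$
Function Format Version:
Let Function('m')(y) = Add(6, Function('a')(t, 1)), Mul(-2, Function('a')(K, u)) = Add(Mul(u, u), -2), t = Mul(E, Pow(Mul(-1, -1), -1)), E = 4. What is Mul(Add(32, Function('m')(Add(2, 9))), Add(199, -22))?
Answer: Rational(13629, 2) ≈ 6814.5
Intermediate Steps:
t = 4 (t = Mul(4, Pow(Mul(-1, -1), -1)) = Mul(4, Pow(1, -1)) = Mul(4, 1) = 4)
Function('a')(K, u) = Add(1, Mul(Rational(-1, 2), Pow(u, 2))) (Function('a')(K, u) = Mul(Rational(-1, 2), Add(Mul(u, u), -2)) = Mul(Rational(-1, 2), Add(Pow(u, 2), -2)) = Mul(Rational(-1, 2), Add(-2, Pow(u, 2))) = Add(1, Mul(Rational(-1, 2), Pow(u, 2))))
Function('m')(y) = Rational(13, 2) (Function('m')(y) = Add(6, Add(1, Mul(Rational(-1, 2), Pow(1, 2)))) = Add(6, Add(1, Mul(Rational(-1, 2), 1))) = Add(6, Add(1, Rational(-1, 2))) = Add(6, Rational(1, 2)) = Rational(13, 2))
Mul(Add(32, Function('m')(Add(2, 9))), Add(199, -22)) = Mul(Add(32, Rational(13, 2)), Add(199, -22)) = Mul(Rational(77, 2), 177) = Rational(13629, 2)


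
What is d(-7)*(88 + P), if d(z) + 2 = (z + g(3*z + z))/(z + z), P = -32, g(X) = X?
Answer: 28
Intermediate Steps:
d(z) = 1/2 (d(z) = -2 + (z + (3*z + z))/(z + z) = -2 + (z + 4*z)/((2*z)) = -2 + (5*z)*(1/(2*z)) = -2 + 5/2 = 1/2)
d(-7)*(88 + P) = (88 - 32)/2 = (1/2)*56 = 28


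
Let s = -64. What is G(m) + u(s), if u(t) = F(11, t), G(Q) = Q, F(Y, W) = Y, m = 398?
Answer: 409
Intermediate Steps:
u(t) = 11
G(m) + u(s) = 398 + 11 = 409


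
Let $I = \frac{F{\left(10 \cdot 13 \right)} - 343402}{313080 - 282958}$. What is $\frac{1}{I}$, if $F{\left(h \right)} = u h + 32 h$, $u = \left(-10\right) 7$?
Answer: $- \frac{15061}{174171} \approx -0.086473$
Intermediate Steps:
$u = -70$
$F{\left(h \right)} = - 38 h$ ($F{\left(h \right)} = - 70 h + 32 h = - 38 h$)
$I = - \frac{174171}{15061}$ ($I = \frac{- 38 \cdot 10 \cdot 13 - 343402}{313080 - 282958} = \frac{\left(-38\right) 130 - 343402}{30122} = \left(-4940 - 343402\right) \frac{1}{30122} = \left(-348342\right) \frac{1}{30122} = - \frac{174171}{15061} \approx -11.564$)
$\frac{1}{I} = \frac{1}{- \frac{174171}{15061}} = - \frac{15061}{174171}$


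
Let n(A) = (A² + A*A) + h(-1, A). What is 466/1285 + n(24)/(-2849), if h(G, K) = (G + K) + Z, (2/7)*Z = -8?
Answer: -3953/98945 ≈ -0.039952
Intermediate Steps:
Z = -28 (Z = (7/2)*(-8) = -28)
h(G, K) = -28 + G + K (h(G, K) = (G + K) - 28 = -28 + G + K)
n(A) = -29 + A + 2*A² (n(A) = (A² + A*A) + (-28 - 1 + A) = (A² + A²) + (-29 + A) = 2*A² + (-29 + A) = -29 + A + 2*A²)
466/1285 + n(24)/(-2849) = 466/1285 + (-29 + 24 + 2*24²)/(-2849) = 466*(1/1285) + (-29 + 24 + 2*576)*(-1/2849) = 466/1285 + (-29 + 24 + 1152)*(-1/2849) = 466/1285 + 1147*(-1/2849) = 466/1285 - 31/77 = -3953/98945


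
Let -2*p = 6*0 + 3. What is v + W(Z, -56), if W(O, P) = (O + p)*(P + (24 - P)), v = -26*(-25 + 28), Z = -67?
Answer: -1722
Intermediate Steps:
p = -3/2 (p = -(6*0 + 3)/2 = -(0 + 3)/2 = -½*3 = -3/2 ≈ -1.5000)
v = -78 (v = -26*3 = -78)
W(O, P) = -36 + 24*O (W(O, P) = (O - 3/2)*(P + (24 - P)) = (-3/2 + O)*24 = -36 + 24*O)
v + W(Z, -56) = -78 + (-36 + 24*(-67)) = -78 + (-36 - 1608) = -78 - 1644 = -1722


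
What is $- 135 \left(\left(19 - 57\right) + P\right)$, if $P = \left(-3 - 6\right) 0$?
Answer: $5130$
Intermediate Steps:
$P = 0$ ($P = \left(-9\right) 0 = 0$)
$- 135 \left(\left(19 - 57\right) + P\right) = - 135 \left(\left(19 - 57\right) + 0\right) = - 135 \left(-38 + 0\right) = \left(-135\right) \left(-38\right) = 5130$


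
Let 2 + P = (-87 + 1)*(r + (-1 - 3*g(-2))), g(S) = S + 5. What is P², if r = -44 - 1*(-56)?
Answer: 30276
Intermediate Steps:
r = 12 (r = -44 + 56 = 12)
g(S) = 5 + S
P = -174 (P = -2 + (-87 + 1)*(12 + (-1 - 3*(5 - 2))) = -2 - 86*(12 + (-1 - 3*3)) = -2 - 86*(12 + (-1 - 9)) = -2 - 86*(12 - 10) = -2 - 86*2 = -2 - 172 = -174)
P² = (-174)² = 30276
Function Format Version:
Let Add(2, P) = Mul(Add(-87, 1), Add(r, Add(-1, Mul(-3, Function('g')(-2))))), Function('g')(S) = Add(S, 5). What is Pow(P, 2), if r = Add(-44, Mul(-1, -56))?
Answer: 30276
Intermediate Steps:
r = 12 (r = Add(-44, 56) = 12)
Function('g')(S) = Add(5, S)
P = -174 (P = Add(-2, Mul(Add(-87, 1), Add(12, Add(-1, Mul(-3, Add(5, -2)))))) = Add(-2, Mul(-86, Add(12, Add(-1, Mul(-3, 3))))) = Add(-2, Mul(-86, Add(12, Add(-1, -9)))) = Add(-2, Mul(-86, Add(12, -10))) = Add(-2, Mul(-86, 2)) = Add(-2, -172) = -174)
Pow(P, 2) = Pow(-174, 2) = 30276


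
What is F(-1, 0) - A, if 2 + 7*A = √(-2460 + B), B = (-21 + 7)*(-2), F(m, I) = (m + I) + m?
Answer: -12/7 - 8*I*√38/7 ≈ -1.7143 - 7.045*I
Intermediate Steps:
F(m, I) = I + 2*m (F(m, I) = (I + m) + m = I + 2*m)
B = 28 (B = -14*(-2) = 28)
A = -2/7 + 8*I*√38/7 (A = -2/7 + √(-2460 + 28)/7 = -2/7 + √(-2432)/7 = -2/7 + (8*I*√38)/7 = -2/7 + 8*I*√38/7 ≈ -0.28571 + 7.045*I)
F(-1, 0) - A = (0 + 2*(-1)) - (-2/7 + 8*I*√38/7) = (0 - 2) + (2/7 - 8*I*√38/7) = -2 + (2/7 - 8*I*√38/7) = -12/7 - 8*I*√38/7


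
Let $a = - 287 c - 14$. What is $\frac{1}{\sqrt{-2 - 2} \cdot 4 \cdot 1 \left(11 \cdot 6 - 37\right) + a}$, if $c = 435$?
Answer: $- \frac{124859}{15589823705} - \frac{232 i}{15589823705} \approx -8.009 \cdot 10^{-6} - 1.4882 \cdot 10^{-8} i$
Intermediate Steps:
$a = -124859$ ($a = \left(-287\right) 435 - 14 = -124845 - 14 = -124859$)
$\frac{1}{\sqrt{-2 - 2} \cdot 4 \cdot 1 \left(11 \cdot 6 - 37\right) + a} = \frac{1}{\sqrt{-2 - 2} \cdot 4 \cdot 1 \left(11 \cdot 6 - 37\right) - 124859} = \frac{1}{\sqrt{-4} \cdot 4 \cdot 1 \left(66 - 37\right) - 124859} = \frac{1}{2 i 4 \cdot 1 \cdot 29 - 124859} = \frac{1}{8 i 1 \cdot 29 - 124859} = \frac{1}{8 i 29 - 124859} = \frac{1}{232 i - 124859} = \frac{1}{-124859 + 232 i} = \frac{-124859 - 232 i}{15589823705}$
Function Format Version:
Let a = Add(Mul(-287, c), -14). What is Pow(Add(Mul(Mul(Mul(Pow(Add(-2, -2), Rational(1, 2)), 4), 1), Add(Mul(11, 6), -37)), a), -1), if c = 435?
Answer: Add(Rational(-124859, 15589823705), Mul(Rational(-232, 15589823705), I)) ≈ Add(-8.0090e-6, Mul(-1.4882e-8, I))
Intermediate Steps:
a = -124859 (a = Add(Mul(-287, 435), -14) = Add(-124845, -14) = -124859)
Pow(Add(Mul(Mul(Mul(Pow(Add(-2, -2), Rational(1, 2)), 4), 1), Add(Mul(11, 6), -37)), a), -1) = Pow(Add(Mul(Mul(Mul(Pow(Add(-2, -2), Rational(1, 2)), 4), 1), Add(Mul(11, 6), -37)), -124859), -1) = Pow(Add(Mul(Mul(Mul(Pow(-4, Rational(1, 2)), 4), 1), Add(66, -37)), -124859), -1) = Pow(Add(Mul(Mul(Mul(Mul(2, I), 4), 1), 29), -124859), -1) = Pow(Add(Mul(Mul(Mul(8, I), 1), 29), -124859), -1) = Pow(Add(Mul(Mul(8, I), 29), -124859), -1) = Pow(Add(Mul(232, I), -124859), -1) = Pow(Add(-124859, Mul(232, I)), -1) = Mul(Rational(1, 15589823705), Add(-124859, Mul(-232, I)))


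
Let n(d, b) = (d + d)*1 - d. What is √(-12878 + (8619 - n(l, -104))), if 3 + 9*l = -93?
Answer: I*√38235/3 ≈ 65.179*I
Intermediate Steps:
l = -32/3 (l = -⅓ + (⅑)*(-93) = -⅓ - 31/3 = -32/3 ≈ -10.667)
n(d, b) = d (n(d, b) = (2*d)*1 - d = 2*d - d = d)
√(-12878 + (8619 - n(l, -104))) = √(-12878 + (8619 - 1*(-32/3))) = √(-12878 + (8619 + 32/3)) = √(-12878 + 25889/3) = √(-12745/3) = I*√38235/3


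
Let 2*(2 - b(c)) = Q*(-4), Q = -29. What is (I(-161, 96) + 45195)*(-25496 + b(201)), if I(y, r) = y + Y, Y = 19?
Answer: -1151194256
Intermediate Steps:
b(c) = -56 (b(c) = 2 - (-29)*(-4)/2 = 2 - ½*116 = 2 - 58 = -56)
I(y, r) = 19 + y (I(y, r) = y + 19 = 19 + y)
(I(-161, 96) + 45195)*(-25496 + b(201)) = ((19 - 161) + 45195)*(-25496 - 56) = (-142 + 45195)*(-25552) = 45053*(-25552) = -1151194256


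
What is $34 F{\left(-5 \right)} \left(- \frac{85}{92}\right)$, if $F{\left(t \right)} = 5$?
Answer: $- \frac{7225}{46} \approx -157.07$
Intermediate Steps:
$34 F{\left(-5 \right)} \left(- \frac{85}{92}\right) = 34 \cdot 5 \left(- \frac{85}{92}\right) = 170 \left(\left(-85\right) \frac{1}{92}\right) = 170 \left(- \frac{85}{92}\right) = - \frac{7225}{46}$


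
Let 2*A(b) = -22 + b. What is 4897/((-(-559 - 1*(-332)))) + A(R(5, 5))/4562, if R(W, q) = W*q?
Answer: 44680909/2071148 ≈ 21.573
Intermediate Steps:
A(b) = -11 + b/2 (A(b) = (-22 + b)/2 = -11 + b/2)
4897/((-(-559 - 1*(-332)))) + A(R(5, 5))/4562 = 4897/((-(-559 - 1*(-332)))) + (-11 + (5*5)/2)/4562 = 4897/((-(-559 + 332))) + (-11 + (½)*25)*(1/4562) = 4897/((-1*(-227))) + (-11 + 25/2)*(1/4562) = 4897/227 + (3/2)*(1/4562) = 4897*(1/227) + 3/9124 = 4897/227 + 3/9124 = 44680909/2071148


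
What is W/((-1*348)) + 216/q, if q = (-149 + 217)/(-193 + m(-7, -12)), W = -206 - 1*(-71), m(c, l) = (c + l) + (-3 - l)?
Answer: -1270827/1972 ≈ -644.44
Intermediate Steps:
m(c, l) = -3 + c
W = -135 (W = -206 + 71 = -135)
q = -68/203 (q = (-149 + 217)/(-193 + (-3 - 7)) = 68/(-193 - 10) = 68/(-203) = 68*(-1/203) = -68/203 ≈ -0.33498)
W/((-1*348)) + 216/q = -135/((-1*348)) + 216/(-68/203) = -135/(-348) + 216*(-203/68) = -135*(-1/348) - 10962/17 = 45/116 - 10962/17 = -1270827/1972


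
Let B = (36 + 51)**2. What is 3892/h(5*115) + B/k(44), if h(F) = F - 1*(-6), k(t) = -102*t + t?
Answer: 1842637/368852 ≈ 4.9956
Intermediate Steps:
k(t) = -101*t
h(F) = 6 + F (h(F) = F + 6 = 6 + F)
B = 7569 (B = 87**2 = 7569)
3892/h(5*115) + B/k(44) = 3892/(6 + 5*115) + 7569/((-101*44)) = 3892/(6 + 575) + 7569/(-4444) = 3892/581 + 7569*(-1/4444) = 3892*(1/581) - 7569/4444 = 556/83 - 7569/4444 = 1842637/368852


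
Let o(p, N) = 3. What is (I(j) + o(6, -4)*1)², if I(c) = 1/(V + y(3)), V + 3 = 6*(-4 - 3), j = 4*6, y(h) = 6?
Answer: 13456/1521 ≈ 8.8468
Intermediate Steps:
j = 24
V = -45 (V = -3 + 6*(-4 - 3) = -3 + 6*(-7) = -3 - 42 = -45)
I(c) = -1/39 (I(c) = 1/(-45 + 6) = 1/(-39) = -1/39)
(I(j) + o(6, -4)*1)² = (-1/39 + 3*1)² = (-1/39 + 3)² = (116/39)² = 13456/1521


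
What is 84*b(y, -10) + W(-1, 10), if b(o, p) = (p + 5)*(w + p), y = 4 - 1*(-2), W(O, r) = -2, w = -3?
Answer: 5458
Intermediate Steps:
y = 6 (y = 4 + 2 = 6)
b(o, p) = (-3 + p)*(5 + p) (b(o, p) = (p + 5)*(-3 + p) = (5 + p)*(-3 + p) = (-3 + p)*(5 + p))
84*b(y, -10) + W(-1, 10) = 84*(-15 + (-10)² + 2*(-10)) - 2 = 84*(-15 + 100 - 20) - 2 = 84*65 - 2 = 5460 - 2 = 5458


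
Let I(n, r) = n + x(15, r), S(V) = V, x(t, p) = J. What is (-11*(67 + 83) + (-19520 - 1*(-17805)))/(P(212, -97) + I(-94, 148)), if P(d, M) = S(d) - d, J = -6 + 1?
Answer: 3365/99 ≈ 33.990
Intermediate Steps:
J = -5
x(t, p) = -5
I(n, r) = -5 + n (I(n, r) = n - 5 = -5 + n)
P(d, M) = 0 (P(d, M) = d - d = 0)
(-11*(67 + 83) + (-19520 - 1*(-17805)))/(P(212, -97) + I(-94, 148)) = (-11*(67 + 83) + (-19520 - 1*(-17805)))/(0 + (-5 - 94)) = (-11*150 + (-19520 + 17805))/(0 - 99) = (-1650 - 1715)/(-99) = -3365*(-1/99) = 3365/99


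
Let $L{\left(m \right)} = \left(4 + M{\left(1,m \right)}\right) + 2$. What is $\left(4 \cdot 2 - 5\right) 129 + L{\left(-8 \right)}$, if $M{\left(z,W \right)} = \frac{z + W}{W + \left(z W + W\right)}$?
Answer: $\frac{9439}{24} \approx 393.29$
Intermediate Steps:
$M{\left(z,W \right)} = \frac{W + z}{2 W + W z}$ ($M{\left(z,W \right)} = \frac{W + z}{W + \left(W z + W\right)} = \frac{W + z}{W + \left(W + W z\right)} = \frac{W + z}{2 W + W z}$)
$L{\left(m \right)} = 6 + \frac{1 + m}{3 m}$ ($L{\left(m \right)} = \left(4 + \frac{m + 1}{m \left(2 + 1\right)}\right) + 2 = \left(4 + \frac{1 + m}{m 3}\right) + 2 = \left(4 + \frac{1}{m} \frac{1}{3} \left(1 + m\right)\right) + 2 = \left(4 + \frac{1 + m}{3 m}\right) + 2 = 6 + \frac{1 + m}{3 m}$)
$\left(4 \cdot 2 - 5\right) 129 + L{\left(-8 \right)} = \left(4 \cdot 2 - 5\right) 129 + \frac{1 + 19 \left(-8\right)}{3 \left(-8\right)} = \left(8 - 5\right) 129 + \frac{1}{3} \left(- \frac{1}{8}\right) \left(1 - 152\right) = 3 \cdot 129 + \frac{1}{3} \left(- \frac{1}{8}\right) \left(-151\right) = 387 + \frac{151}{24} = \frac{9439}{24}$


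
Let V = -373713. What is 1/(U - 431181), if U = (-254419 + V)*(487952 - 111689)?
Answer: -1/236343261897 ≈ -4.2311e-12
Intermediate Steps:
U = -236342830716 (U = (-254419 - 373713)*(487952 - 111689) = -628132*376263 = -236342830716)
1/(U - 431181) = 1/(-236342830716 - 431181) = 1/(-236343261897) = -1/236343261897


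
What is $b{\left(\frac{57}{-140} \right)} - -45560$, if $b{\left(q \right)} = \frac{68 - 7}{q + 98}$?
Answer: $\frac{622494820}{13663} \approx 45561.0$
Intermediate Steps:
$b{\left(q \right)} = \frac{61}{98 + q}$
$b{\left(\frac{57}{-140} \right)} - -45560 = \frac{61}{98 + \frac{57}{-140}} - -45560 = \frac{61}{98 + 57 \left(- \frac{1}{140}\right)} + 45560 = \frac{61}{98 - \frac{57}{140}} + 45560 = \frac{61}{\frac{13663}{140}} + 45560 = 61 \cdot \frac{140}{13663} + 45560 = \frac{8540}{13663} + 45560 = \frac{622494820}{13663}$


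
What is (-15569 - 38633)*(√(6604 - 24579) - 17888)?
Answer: 969565376 - 271010*I*√719 ≈ 9.6957e+8 - 7.2669e+6*I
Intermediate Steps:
(-15569 - 38633)*(√(6604 - 24579) - 17888) = -54202*(√(-17975) - 17888) = -54202*(5*I*√719 - 17888) = -54202*(-17888 + 5*I*√719) = 969565376 - 271010*I*√719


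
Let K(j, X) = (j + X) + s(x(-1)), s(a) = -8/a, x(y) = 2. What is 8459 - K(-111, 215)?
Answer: 8359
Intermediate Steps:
K(j, X) = -4 + X + j (K(j, X) = (j + X) - 8/2 = (X + j) - 8*½ = (X + j) - 4 = -4 + X + j)
8459 - K(-111, 215) = 8459 - (-4 + 215 - 111) = 8459 - 1*100 = 8459 - 100 = 8359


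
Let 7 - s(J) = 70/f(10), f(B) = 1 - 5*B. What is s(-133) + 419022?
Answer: 2933213/7 ≈ 4.1903e+5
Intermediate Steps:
s(J) = 59/7 (s(J) = 7 - 70/(1 - 5*10) = 7 - 70/(1 - 50) = 7 - 70/(-49) = 7 - 70*(-1)/49 = 7 - 1*(-10/7) = 7 + 10/7 = 59/7)
s(-133) + 419022 = 59/7 + 419022 = 2933213/7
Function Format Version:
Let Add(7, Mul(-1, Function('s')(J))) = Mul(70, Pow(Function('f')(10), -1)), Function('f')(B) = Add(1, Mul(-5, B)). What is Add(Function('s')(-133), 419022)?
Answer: Rational(2933213, 7) ≈ 4.1903e+5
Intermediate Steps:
Function('s')(J) = Rational(59, 7) (Function('s')(J) = Add(7, Mul(-1, Mul(70, Pow(Add(1, Mul(-5, 10)), -1)))) = Add(7, Mul(-1, Mul(70, Pow(Add(1, -50), -1)))) = Add(7, Mul(-1, Mul(70, Pow(-49, -1)))) = Add(7, Mul(-1, Mul(70, Rational(-1, 49)))) = Add(7, Mul(-1, Rational(-10, 7))) = Add(7, Rational(10, 7)) = Rational(59, 7))
Add(Function('s')(-133), 419022) = Add(Rational(59, 7), 419022) = Rational(2933213, 7)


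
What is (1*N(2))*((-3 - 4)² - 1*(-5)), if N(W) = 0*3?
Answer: 0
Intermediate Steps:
N(W) = 0
(1*N(2))*((-3 - 4)² - 1*(-5)) = (1*0)*((-3 - 4)² - 1*(-5)) = 0*((-7)² + 5) = 0*(49 + 5) = 0*54 = 0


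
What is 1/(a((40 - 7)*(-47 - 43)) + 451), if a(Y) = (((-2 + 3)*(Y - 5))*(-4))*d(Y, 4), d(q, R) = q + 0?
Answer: -1/35342549 ≈ -2.8294e-8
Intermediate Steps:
d(q, R) = q
a(Y) = Y*(20 - 4*Y) (a(Y) = (((-2 + 3)*(Y - 5))*(-4))*Y = ((1*(-5 + Y))*(-4))*Y = ((-5 + Y)*(-4))*Y = (20 - 4*Y)*Y = Y*(20 - 4*Y))
1/(a((40 - 7)*(-47 - 43)) + 451) = 1/(4*((40 - 7)*(-47 - 43))*(5 - (40 - 7)*(-47 - 43)) + 451) = 1/(4*(33*(-90))*(5 - 33*(-90)) + 451) = 1/(4*(-2970)*(5 - 1*(-2970)) + 451) = 1/(4*(-2970)*(5 + 2970) + 451) = 1/(4*(-2970)*2975 + 451) = 1/(-35343000 + 451) = 1/(-35342549) = -1/35342549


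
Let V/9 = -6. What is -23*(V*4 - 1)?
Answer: 4991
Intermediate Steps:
V = -54 (V = 9*(-6) = -54)
-23*(V*4 - 1) = -23*(-54*4 - 1) = -23*(-216 - 1) = -23*(-217) = 4991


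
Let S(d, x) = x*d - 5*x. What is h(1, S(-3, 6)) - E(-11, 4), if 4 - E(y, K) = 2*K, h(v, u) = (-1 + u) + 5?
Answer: -40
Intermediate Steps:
S(d, x) = -5*x + d*x (S(d, x) = d*x - 5*x = -5*x + d*x)
h(v, u) = 4 + u
E(y, K) = 4 - 2*K
h(1, S(-3, 6)) - E(-11, 4) = (4 + 6*(-5 - 3)) - (4 - 2*4) = (4 + 6*(-8)) - (4 - 8) = (4 - 48) - 1*(-4) = -44 + 4 = -40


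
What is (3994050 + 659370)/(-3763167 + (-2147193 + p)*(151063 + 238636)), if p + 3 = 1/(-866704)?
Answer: -4033137727680/725226616734084083 ≈ -5.5612e-6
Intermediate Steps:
p = -2600113/866704 (p = -3 + 1/(-866704) = -3 - 1/866704 = -2600113/866704 ≈ -3.0000)
(3994050 + 659370)/(-3763167 + (-2147193 + p)*(151063 + 238636)) = (3994050 + 659370)/(-3763167 + (-2147193 - 2600113/866704)*(151063 + 238636)) = 4653420/(-3763167 - 1860983361985/866704*389699) = 4653420/(-3763167 - 725223355182192515/866704) = 4653420/(-725226616734084083/866704) = 4653420*(-866704/725226616734084083) = -4033137727680/725226616734084083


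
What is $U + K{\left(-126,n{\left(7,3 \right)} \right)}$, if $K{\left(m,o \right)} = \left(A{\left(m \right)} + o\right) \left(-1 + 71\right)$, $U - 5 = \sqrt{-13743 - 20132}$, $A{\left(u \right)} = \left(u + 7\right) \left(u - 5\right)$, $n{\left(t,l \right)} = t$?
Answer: $1091725 + 5 i \sqrt{1355} \approx 1.0917 \cdot 10^{6} + 184.05 i$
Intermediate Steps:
$A{\left(u \right)} = \left(-5 + u\right) \left(7 + u\right)$ ($A{\left(u \right)} = \left(7 + u\right) \left(-5 + u\right) = \left(-5 + u\right) \left(7 + u\right)$)
$U = 5 + 5 i \sqrt{1355}$ ($U = 5 + \sqrt{-13743 - 20132} = 5 + \sqrt{-33875} = 5 + 5 i \sqrt{1355} \approx 5.0 + 184.05 i$)
$K{\left(m,o \right)} = -2450 + 70 o + 70 m^{2} + 140 m$ ($K{\left(m,o \right)} = \left(\left(-35 + m^{2} + 2 m\right) + o\right) \left(-1 + 71\right) = \left(-35 + o + m^{2} + 2 m\right) 70 = -2450 + 70 o + 70 m^{2} + 140 m$)
$U + K{\left(-126,n{\left(7,3 \right)} \right)} = \left(5 + 5 i \sqrt{1355}\right) + \left(-2450 + 70 \cdot 7 + 70 \left(-126\right)^{2} + 140 \left(-126\right)\right) = \left(5 + 5 i \sqrt{1355}\right) + \left(-2450 + 490 + 70 \cdot 15876 - 17640\right) = \left(5 + 5 i \sqrt{1355}\right) + \left(-2450 + 490 + 1111320 - 17640\right) = \left(5 + 5 i \sqrt{1355}\right) + 1091720 = 1091725 + 5 i \sqrt{1355}$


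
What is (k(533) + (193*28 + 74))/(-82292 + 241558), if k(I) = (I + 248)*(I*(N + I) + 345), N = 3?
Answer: 223397251/159266 ≈ 1402.7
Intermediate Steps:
k(I) = (248 + I)*(345 + I*(3 + I)) (k(I) = (I + 248)*(I*(3 + I) + 345) = (248 + I)*(345 + I*(3 + I)))
(k(533) + (193*28 + 74))/(-82292 + 241558) = ((85560 + 533³ + 251*533² + 1089*533) + (193*28 + 74))/(-82292 + 241558) = ((85560 + 151419437 + 251*284089 + 580437) + (5404 + 74))/159266 = ((85560 + 151419437 + 71306339 + 580437) + 5478)*(1/159266) = (223391773 + 5478)*(1/159266) = 223397251*(1/159266) = 223397251/159266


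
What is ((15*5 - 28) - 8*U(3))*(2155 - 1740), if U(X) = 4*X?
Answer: -20335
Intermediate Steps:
((15*5 - 28) - 8*U(3))*(2155 - 1740) = ((15*5 - 28) - 32*3)*(2155 - 1740) = ((75 - 28) - 8*12)*415 = (47 - 96)*415 = -49*415 = -20335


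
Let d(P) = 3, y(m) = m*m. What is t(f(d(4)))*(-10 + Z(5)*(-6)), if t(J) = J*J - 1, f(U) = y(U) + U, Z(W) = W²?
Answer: -22880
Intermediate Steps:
y(m) = m²
f(U) = U + U² (f(U) = U² + U = U + U²)
t(J) = -1 + J² (t(J) = J² - 1 = -1 + J²)
t(f(d(4)))*(-10 + Z(5)*(-6)) = (-1 + (3*(1 + 3))²)*(-10 + 5²*(-6)) = (-1 + (3*4)²)*(-10 + 25*(-6)) = (-1 + 12²)*(-10 - 150) = (-1 + 144)*(-160) = 143*(-160) = -22880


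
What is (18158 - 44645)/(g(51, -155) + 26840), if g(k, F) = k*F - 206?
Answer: -2943/2081 ≈ -1.4142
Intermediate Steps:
g(k, F) = -206 + F*k (g(k, F) = F*k - 206 = -206 + F*k)
(18158 - 44645)/(g(51, -155) + 26840) = (18158 - 44645)/((-206 - 155*51) + 26840) = -26487/((-206 - 7905) + 26840) = -26487/(-8111 + 26840) = -26487/18729 = -26487*1/18729 = -2943/2081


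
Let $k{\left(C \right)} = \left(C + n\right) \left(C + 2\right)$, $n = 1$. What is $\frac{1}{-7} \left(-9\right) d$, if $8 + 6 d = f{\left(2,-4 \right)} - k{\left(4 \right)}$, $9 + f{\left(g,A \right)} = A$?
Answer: $- \frac{153}{14} \approx -10.929$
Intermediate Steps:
$k{\left(C \right)} = \left(1 + C\right) \left(2 + C\right)$ ($k{\left(C \right)} = \left(C + 1\right) \left(C + 2\right) = \left(1 + C\right) \left(2 + C\right)$)
$f{\left(g,A \right)} = -9 + A$
$d = - \frac{17}{2}$ ($d = - \frac{4}{3} + \frac{\left(-9 - 4\right) - \left(2 + 4^{2} + 3 \cdot 4\right)}{6} = - \frac{4}{3} + \frac{-13 - \left(2 + 16 + 12\right)}{6} = - \frac{4}{3} + \frac{-13 - 30}{6} = - \frac{4}{3} + \frac{1}{6} \left(-43\right) = - \frac{4}{3} - \frac{43}{6} = - \frac{17}{2} \approx -8.5$)
$\frac{1}{-7} \left(-9\right) d = \frac{1}{-7} \left(-9\right) \left(- \frac{17}{2}\right) = \left(- \frac{1}{7}\right) \left(-9\right) \left(- \frac{17}{2}\right) = \frac{9}{7} \left(- \frac{17}{2}\right) = - \frac{153}{14}$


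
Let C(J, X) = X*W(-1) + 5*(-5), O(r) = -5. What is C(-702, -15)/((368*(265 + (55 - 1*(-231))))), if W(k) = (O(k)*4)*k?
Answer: -325/202768 ≈ -0.0016028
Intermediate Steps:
W(k) = -20*k (W(k) = (-5*4)*k = -20*k)
C(J, X) = -25 + 20*X (C(J, X) = X*(-20*(-1)) + 5*(-5) = X*20 - 25 = 20*X - 25 = -25 + 20*X)
C(-702, -15)/((368*(265 + (55 - 1*(-231))))) = (-25 + 20*(-15))/((368*(265 + (55 - 1*(-231))))) = (-25 - 300)/((368*(265 + (55 + 231)))) = -325*1/(368*(265 + 286)) = -325/(368*551) = -325/202768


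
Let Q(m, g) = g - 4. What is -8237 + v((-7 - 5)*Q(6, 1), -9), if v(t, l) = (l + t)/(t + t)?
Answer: -65893/8 ≈ -8236.6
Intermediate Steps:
Q(m, g) = -4 + g
v(t, l) = (l + t)/(2*t) (v(t, l) = (l + t)/((2*t)) = (l + t)*(1/(2*t)) = (l + t)/(2*t))
-8237 + v((-7 - 5)*Q(6, 1), -9) = -8237 + (-9 + (-7 - 5)*(-4 + 1))/(2*(((-7 - 5)*(-4 + 1)))) = -8237 + (-9 - 12*(-3))/(2*((-12*(-3)))) = -8237 + (1/2)*(-9 + 36)/36 = -8237 + (1/2)*(1/36)*27 = -8237 + 3/8 = -65893/8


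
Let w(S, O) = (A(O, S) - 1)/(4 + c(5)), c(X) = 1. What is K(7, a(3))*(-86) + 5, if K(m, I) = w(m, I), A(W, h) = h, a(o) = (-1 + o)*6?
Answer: -491/5 ≈ -98.200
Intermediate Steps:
a(o) = -6 + 6*o
w(S, O) = -1/5 + S/5 (w(S, O) = (S - 1)/(4 + 1) = (-1 + S)/5 = (-1 + S)*(1/5) = -1/5 + S/5)
K(m, I) = -1/5 + m/5
K(7, a(3))*(-86) + 5 = (-1/5 + (1/5)*7)*(-86) + 5 = (-1/5 + 7/5)*(-86) + 5 = (6/5)*(-86) + 5 = -516/5 + 5 = -491/5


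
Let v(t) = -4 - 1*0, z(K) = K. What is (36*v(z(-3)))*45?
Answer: -6480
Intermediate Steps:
v(t) = -4 (v(t) = -4 + 0 = -4)
(36*v(z(-3)))*45 = (36*(-4))*45 = -144*45 = -6480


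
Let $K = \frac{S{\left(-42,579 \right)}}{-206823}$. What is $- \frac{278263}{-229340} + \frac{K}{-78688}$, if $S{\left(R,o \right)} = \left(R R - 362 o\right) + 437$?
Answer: $\frac{1132135088061733}{933097782323040} \approx 1.2133$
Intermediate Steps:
$S{\left(R,o \right)} = 437 + R^{2} - 362 o$ ($S{\left(R,o \right)} = \left(R^{2} - 362 o\right) + 437 = 437 + R^{2} - 362 o$)
$K = \frac{207397}{206823}$ ($K = \frac{437 + \left(-42\right)^{2} - 209598}{-206823} = \left(437 + 1764 - 209598\right) \left(- \frac{1}{206823}\right) = \left(-207397\right) \left(- \frac{1}{206823}\right) = \frac{207397}{206823} \approx 1.0028$)
$- \frac{278263}{-229340} + \frac{K}{-78688} = - \frac{278263}{-229340} + \frac{207397}{206823 \left(-78688\right)} = \left(-278263\right) \left(- \frac{1}{229340}\right) + \frac{207397}{206823} \left(- \frac{1}{78688}\right) = \frac{278263}{229340} - \frac{207397}{16274488224} = \frac{1132135088061733}{933097782323040}$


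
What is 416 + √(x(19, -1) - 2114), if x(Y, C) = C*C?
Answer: 416 + I*√2113 ≈ 416.0 + 45.967*I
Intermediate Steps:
x(Y, C) = C²
416 + √(x(19, -1) - 2114) = 416 + √((-1)² - 2114) = 416 + √(1 - 2114) = 416 + √(-2113) = 416 + I*√2113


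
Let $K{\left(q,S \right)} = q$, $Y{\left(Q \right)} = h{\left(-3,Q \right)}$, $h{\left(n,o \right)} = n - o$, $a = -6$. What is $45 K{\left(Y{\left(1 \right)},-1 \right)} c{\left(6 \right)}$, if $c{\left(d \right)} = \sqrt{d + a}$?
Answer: $0$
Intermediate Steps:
$Y{\left(Q \right)} = -3 - Q$
$c{\left(d \right)} = \sqrt{-6 + d}$ ($c{\left(d \right)} = \sqrt{d - 6} = \sqrt{-6 + d}$)
$45 K{\left(Y{\left(1 \right)},-1 \right)} c{\left(6 \right)} = 45 \left(-3 - 1\right) \sqrt{-6 + 6} = 45 \left(-3 - 1\right) \sqrt{0} = 45 \left(-4\right) 0 = \left(-180\right) 0 = 0$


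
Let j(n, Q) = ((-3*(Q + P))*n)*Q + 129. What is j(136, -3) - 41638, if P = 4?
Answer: -40285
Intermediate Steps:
j(n, Q) = 129 + Q*n*(-12 - 3*Q) (j(n, Q) = ((-3*(Q + 4))*n)*Q + 129 = ((-3*(4 + Q))*n)*Q + 129 = ((-12 - 3*Q)*n)*Q + 129 = (n*(-12 - 3*Q))*Q + 129 = Q*n*(-12 - 3*Q) + 129 = 129 + Q*n*(-12 - 3*Q))
j(136, -3) - 41638 = (129 - 12*(-3)*136 - 3*136*(-3)²) - 41638 = (129 + 4896 - 3*136*9) - 41638 = (129 + 4896 - 3672) - 41638 = 1353 - 41638 = -40285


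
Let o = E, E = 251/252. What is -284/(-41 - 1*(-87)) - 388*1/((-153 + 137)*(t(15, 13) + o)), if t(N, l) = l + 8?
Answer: -28111/5543 ≈ -5.0714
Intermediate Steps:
t(N, l) = 8 + l
E = 251/252 (E = 251*(1/252) = 251/252 ≈ 0.99603)
o = 251/252 ≈ 0.99603
-284/(-41 - 1*(-87)) - 388*1/((-153 + 137)*(t(15, 13) + o)) = -284/(-41 - 1*(-87)) - 388*1/((-153 + 137)*((8 + 13) + 251/252)) = -284/(-41 + 87) - 388*(-1/(16*(21 + 251/252))) = -284/46 - 388/((5543/252)*(-16)) = -284*1/46 - 388/(-22172/63) = -142/23 - 388*(-63/22172) = -142/23 + 6111/5543 = -28111/5543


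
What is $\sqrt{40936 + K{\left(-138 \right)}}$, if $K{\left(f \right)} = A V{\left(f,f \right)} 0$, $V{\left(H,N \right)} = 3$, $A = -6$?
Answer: $2 \sqrt{10234} \approx 202.33$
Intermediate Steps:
$K{\left(f \right)} = 0$ ($K{\left(f \right)} = \left(-6\right) 3 \cdot 0 = \left(-18\right) 0 = 0$)
$\sqrt{40936 + K{\left(-138 \right)}} = \sqrt{40936 + 0} = \sqrt{40936} = 2 \sqrt{10234}$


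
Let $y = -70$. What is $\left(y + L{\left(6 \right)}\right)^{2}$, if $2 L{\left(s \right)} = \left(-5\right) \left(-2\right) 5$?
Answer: $2025$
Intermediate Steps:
$L{\left(s \right)} = 25$ ($L{\left(s \right)} = \frac{\left(-5\right) \left(-2\right) 5}{2} = \frac{10 \cdot 5}{2} = \frac{1}{2} \cdot 50 = 25$)
$\left(y + L{\left(6 \right)}\right)^{2} = \left(-70 + 25\right)^{2} = \left(-45\right)^{2} = 2025$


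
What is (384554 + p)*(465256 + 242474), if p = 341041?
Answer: 513525349350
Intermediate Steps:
(384554 + p)*(465256 + 242474) = (384554 + 341041)*(465256 + 242474) = 725595*707730 = 513525349350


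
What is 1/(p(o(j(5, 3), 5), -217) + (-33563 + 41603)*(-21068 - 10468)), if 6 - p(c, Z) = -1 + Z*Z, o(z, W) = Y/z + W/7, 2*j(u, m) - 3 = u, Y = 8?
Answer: -1/253596522 ≈ -3.9433e-9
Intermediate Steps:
j(u, m) = 3/2 + u/2
o(z, W) = 8/z + W/7
p(c, Z) = 7 - Z² (p(c, Z) = 6 - (-1 + Z*Z) = 6 - (-1 + Z²) = 6 + (1 - Z²) = 7 - Z²)
1/(p(o(j(5, 3), 5), -217) + (-33563 + 41603)*(-21068 - 10468)) = 1/((7 - 1*(-217)²) + (-33563 + 41603)*(-21068 - 10468)) = 1/((7 - 1*47089) + 8040*(-31536)) = 1/((7 - 47089) - 253549440) = 1/(-47082 - 253549440) = 1/(-253596522) = -1/253596522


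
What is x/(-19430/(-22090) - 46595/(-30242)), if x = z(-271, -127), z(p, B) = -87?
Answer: -1937332762/53896187 ≈ -35.946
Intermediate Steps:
x = -87
x/(-19430/(-22090) - 46595/(-30242)) = -87/(-19430/(-22090) - 46595/(-30242)) = -87/(-19430*(-1/22090) - 46595*(-1/30242)) = -87/(1943/2209 + 46595/30242) = -87/161688561/66804578 = -87*66804578/161688561 = -1937332762/53896187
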